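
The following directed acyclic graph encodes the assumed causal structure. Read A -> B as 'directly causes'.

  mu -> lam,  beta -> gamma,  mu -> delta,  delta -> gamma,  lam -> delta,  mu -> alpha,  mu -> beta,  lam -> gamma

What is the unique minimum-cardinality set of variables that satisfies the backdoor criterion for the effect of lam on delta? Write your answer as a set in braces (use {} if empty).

{mu}

Variables eligible for adjustment (non-descendants of lam, excluding lam and delta): {alpha, beta, mu}.
Backdoor paths from lam to delta:
  P1: lam <- mu -> beta -> gamma <- delta
  P2: lam <- mu -> delta
The empty set is not sufficient: P2 (lam <- mu -> delta) has no collider blocking it and no conditioned non-collider, so it is open.
Try {mu}:
  P1: blocked at fork node mu ∈ conditioning set.
  P2: blocked at fork node mu ∈ conditioning set.
{mu} contains no descendant of lam and blocks every backdoor path.
No other singleton works — e.g. {alpha} leaves P2 open — so {mu} is the unique smallest valid adjustment set.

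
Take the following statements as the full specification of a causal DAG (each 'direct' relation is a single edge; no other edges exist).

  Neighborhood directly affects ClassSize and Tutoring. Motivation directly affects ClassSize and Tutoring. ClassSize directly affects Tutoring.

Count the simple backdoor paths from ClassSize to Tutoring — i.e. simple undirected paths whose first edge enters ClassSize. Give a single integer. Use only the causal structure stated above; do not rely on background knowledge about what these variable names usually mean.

2

A backdoor path from ClassSize to Tutoring is any simple undirected path whose first edge points into ClassSize (i.e. leaves ClassSize via a parent).
Parents of ClassSize: {Motivation, Neighborhood}.
Enumerating:
  P1: ClassSize <- Motivation -> Tutoring
  P2: ClassSize <- Neighborhood -> Tutoring
That exhausts the simple backdoor paths. Count: 2.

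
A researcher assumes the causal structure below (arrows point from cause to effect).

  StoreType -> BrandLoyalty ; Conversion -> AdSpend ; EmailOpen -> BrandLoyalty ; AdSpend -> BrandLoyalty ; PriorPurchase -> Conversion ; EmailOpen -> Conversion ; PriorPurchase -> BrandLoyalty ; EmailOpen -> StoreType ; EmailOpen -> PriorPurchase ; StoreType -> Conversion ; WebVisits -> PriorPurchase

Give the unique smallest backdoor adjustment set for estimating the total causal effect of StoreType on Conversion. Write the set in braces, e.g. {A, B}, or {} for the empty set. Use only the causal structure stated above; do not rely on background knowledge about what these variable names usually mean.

Variables eligible for adjustment (non-descendants of StoreType, excluding StoreType and Conversion): {EmailOpen, PriorPurchase, WebVisits}.
Backdoor paths from StoreType to Conversion:
  P1: StoreType <- EmailOpen -> PriorPurchase -> Conversion
  P2: StoreType <- EmailOpen -> PriorPurchase -> BrandLoyalty <- AdSpend <- Conversion
  P3: StoreType <- EmailOpen -> Conversion
  P4: StoreType <- EmailOpen -> BrandLoyalty <- PriorPurchase -> Conversion
  P5: StoreType <- EmailOpen -> BrandLoyalty <- AdSpend <- Conversion
The empty set is not sufficient: P1 (StoreType <- EmailOpen -> PriorPurchase -> Conversion) has no collider blocking it and no conditioned non-collider, so it is open.
Try {EmailOpen}:
  P1: blocked at fork node EmailOpen ∈ conditioning set.
  P2: blocked at fork node EmailOpen ∈ conditioning set.
  P3: blocked at fork node EmailOpen ∈ conditioning set.
  P4: blocked at fork node EmailOpen ∈ conditioning set.
  P5: blocked at fork node EmailOpen ∈ conditioning set.
{EmailOpen} contains no descendant of StoreType and blocks every backdoor path.
No other singleton works — e.g. {WebVisits} leaves P1 open — so {EmailOpen} is the unique smallest valid adjustment set.

{EmailOpen}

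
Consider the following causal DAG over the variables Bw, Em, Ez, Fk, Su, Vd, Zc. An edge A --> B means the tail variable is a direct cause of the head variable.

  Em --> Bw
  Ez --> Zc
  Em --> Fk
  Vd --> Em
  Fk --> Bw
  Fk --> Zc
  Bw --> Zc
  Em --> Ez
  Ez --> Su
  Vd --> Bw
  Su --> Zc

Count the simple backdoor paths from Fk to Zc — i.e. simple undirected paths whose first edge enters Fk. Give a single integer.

A backdoor path from Fk to Zc is any simple undirected path whose first edge points into Fk (i.e. leaves Fk via a parent).
Parents of Fk: {Em}.
Enumerating:
  P1: Fk <- Em <- Vd -> Bw -> Zc
  P2: Fk <- Em -> Ez -> Su -> Zc
  P3: Fk <- Em -> Ez -> Zc
  P4: Fk <- Em -> Bw -> Zc
That exhausts the simple backdoor paths. Count: 4.

4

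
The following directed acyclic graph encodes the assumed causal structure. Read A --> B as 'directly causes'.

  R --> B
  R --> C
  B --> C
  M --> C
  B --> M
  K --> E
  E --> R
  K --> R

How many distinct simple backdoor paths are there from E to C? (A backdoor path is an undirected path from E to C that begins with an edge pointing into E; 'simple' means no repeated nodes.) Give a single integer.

3

A backdoor path from E to C is any simple undirected path whose first edge points into E (i.e. leaves E via a parent).
Parents of E: {K}.
Enumerating:
  P1: E <- K -> R -> B -> M -> C
  P2: E <- K -> R -> B -> C
  P3: E <- K -> R -> C
That exhausts the simple backdoor paths. Count: 3.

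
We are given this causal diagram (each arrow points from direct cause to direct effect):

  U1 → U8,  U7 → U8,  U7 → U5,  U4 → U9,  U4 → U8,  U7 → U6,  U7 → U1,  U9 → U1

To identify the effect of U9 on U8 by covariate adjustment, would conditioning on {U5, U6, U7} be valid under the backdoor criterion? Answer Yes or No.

Backdoor paths from U9 to U8 (paths whose first edge points into U9):
  P1: U9 <- U4 -> U8
Condition 1 (no descendant of U9 in the set): holds — descendants of U9 are {U1, U8}; none are in {U5, U6, U7}.
Condition 2 (every backdoor path blocked by {U5, U6, U7}):
  P1: open — no interior node is in the conditioning set.
{U5, U6, U7} does not satisfy the backdoor criterion.

No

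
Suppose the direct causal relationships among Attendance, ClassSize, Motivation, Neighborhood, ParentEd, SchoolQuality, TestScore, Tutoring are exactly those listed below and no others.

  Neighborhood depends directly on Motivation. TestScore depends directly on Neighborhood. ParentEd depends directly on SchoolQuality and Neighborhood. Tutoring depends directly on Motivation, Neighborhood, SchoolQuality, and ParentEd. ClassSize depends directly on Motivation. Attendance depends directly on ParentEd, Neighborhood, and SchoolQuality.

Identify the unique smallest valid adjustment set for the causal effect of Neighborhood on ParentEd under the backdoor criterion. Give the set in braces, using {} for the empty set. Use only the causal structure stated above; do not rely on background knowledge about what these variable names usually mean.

{}

Variables eligible for adjustment (non-descendants of Neighborhood, excluding Neighborhood and ParentEd): {ClassSize, Motivation, SchoolQuality}.
Backdoor paths from Neighborhood to ParentEd:
  P1: Neighborhood <- Motivation -> Tutoring <- SchoolQuality -> ParentEd
  P2: Neighborhood <- Motivation -> Tutoring <- SchoolQuality -> Attendance <- ParentEd
  P3: Neighborhood <- Motivation -> Tutoring <- ParentEd
Each backdoor path contains an unconditioned collider, so every path is already blocked with the empty conditioning set:
  P1: blocked at collider Tutoring (neither it nor any descendant is in the conditioning set).
  P2: blocked at collider Tutoring (neither it nor any descendant is in the conditioning set).
  P3: blocked at collider Tutoring (neither it nor any descendant is in the conditioning set).
The empty set is therefore the unique smallest valid set.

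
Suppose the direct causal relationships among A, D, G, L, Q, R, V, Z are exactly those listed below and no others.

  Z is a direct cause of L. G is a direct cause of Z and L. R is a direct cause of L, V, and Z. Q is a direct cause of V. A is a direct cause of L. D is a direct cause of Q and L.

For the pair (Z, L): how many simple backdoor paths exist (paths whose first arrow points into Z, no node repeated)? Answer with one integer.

3

A backdoor path from Z to L is any simple undirected path whose first edge points into Z (i.e. leaves Z via a parent).
Parents of Z: {G, R}.
Enumerating:
  P1: Z <- R -> L
  P2: Z <- R -> V <- Q <- D -> L
  P3: Z <- G -> L
That exhausts the simple backdoor paths. Count: 3.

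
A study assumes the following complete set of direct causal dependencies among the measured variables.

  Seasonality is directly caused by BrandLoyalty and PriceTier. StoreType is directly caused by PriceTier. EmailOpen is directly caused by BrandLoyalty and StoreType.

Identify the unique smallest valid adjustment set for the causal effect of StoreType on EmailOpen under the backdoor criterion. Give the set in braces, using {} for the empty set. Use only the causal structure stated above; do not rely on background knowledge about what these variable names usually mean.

Variables eligible for adjustment (non-descendants of StoreType, excluding StoreType and EmailOpen): {BrandLoyalty, PriceTier, Seasonality}.
Backdoor paths from StoreType to EmailOpen:
  P1: StoreType <- PriceTier -> Seasonality <- BrandLoyalty -> EmailOpen
Each backdoor path contains an unconditioned collider, so every path is already blocked with the empty conditioning set:
  P1: blocked at collider Seasonality (neither it nor any descendant is in the conditioning set).
The empty set is therefore the unique smallest valid set.

{}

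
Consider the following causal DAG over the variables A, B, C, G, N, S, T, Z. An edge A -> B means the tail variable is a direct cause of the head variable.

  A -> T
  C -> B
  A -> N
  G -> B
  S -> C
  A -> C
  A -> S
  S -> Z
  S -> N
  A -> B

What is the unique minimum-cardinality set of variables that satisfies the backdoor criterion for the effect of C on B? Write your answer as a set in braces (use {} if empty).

Variables eligible for adjustment (non-descendants of C, excluding C and B): {A, G, N, S, T, Z}.
Backdoor paths from C to B:
  P1: C <- A -> B
  P2: C <- S <- A -> B
  P3: C <- S -> N <- A -> B
The empty set is not sufficient: P1 (C <- A -> B) has no collider blocking it and no conditioned non-collider, so it is open.
Try {A}:
  P1: blocked at fork node A ∈ conditioning set.
  P2: blocked at fork node A ∈ conditioning set.
  P3: blocked at collider N (neither it nor any descendant is in the conditioning set).
{A} contains no descendant of C and blocks every backdoor path.
No other singleton works — e.g. {S} leaves P1 open — so {A} is the unique smallest valid adjustment set.

{A}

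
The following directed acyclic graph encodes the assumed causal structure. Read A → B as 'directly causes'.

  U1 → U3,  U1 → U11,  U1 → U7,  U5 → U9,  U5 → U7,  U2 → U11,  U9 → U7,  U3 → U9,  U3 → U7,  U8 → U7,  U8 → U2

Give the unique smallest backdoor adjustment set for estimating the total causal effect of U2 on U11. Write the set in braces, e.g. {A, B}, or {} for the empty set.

Variables eligible for adjustment (non-descendants of U2, excluding U2 and U11): {U1, U3, U5, U7, U8, U9}.
Backdoor paths from U2 to U11:
  P1: U2 <- U8 -> U7 <- U1 -> U11
  P2: U2 <- U8 -> U7 <- U3 <- U1 -> U11
  P3: U2 <- U8 -> U7 <- U5 -> U9 <- U3 <- U1 -> U11
  P4: U2 <- U8 -> U7 <- U9 <- U3 <- U1 -> U11
Each backdoor path contains an unconditioned collider, so every path is already blocked with the empty conditioning set:
  P1: blocked at collider U7 (neither it nor any descendant is in the conditioning set).
  P2: blocked at collider U7 (neither it nor any descendant is in the conditioning set).
  P3: blocked at collider U7 (neither it nor any descendant is in the conditioning set).
  P4: blocked at collider U7 (neither it nor any descendant is in the conditioning set).
The empty set is therefore the unique smallest valid set.

{}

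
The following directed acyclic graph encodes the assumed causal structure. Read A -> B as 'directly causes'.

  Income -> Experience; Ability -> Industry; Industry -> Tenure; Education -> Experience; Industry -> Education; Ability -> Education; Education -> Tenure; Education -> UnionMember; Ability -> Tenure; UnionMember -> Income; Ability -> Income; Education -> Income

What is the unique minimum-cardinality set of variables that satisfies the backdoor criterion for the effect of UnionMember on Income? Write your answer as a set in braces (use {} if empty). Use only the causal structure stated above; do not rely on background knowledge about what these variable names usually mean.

Variables eligible for adjustment (non-descendants of UnionMember, excluding UnionMember and Income): {Ability, Education, Industry, Tenure}.
Backdoor paths from UnionMember to Income:
  P1: UnionMember <- Education <- Ability -> Income
  P2: UnionMember <- Education <- Industry <- Ability -> Income
  P3: UnionMember <- Education <- Industry -> Tenure <- Ability -> Income
  P4: UnionMember <- Education -> Tenure <- Ability -> Income
  P5: UnionMember <- Education -> Tenure <- Industry <- Ability -> Income
  P6: UnionMember <- Education -> Income
  P7: UnionMember <- Education -> Experience <- Income
The empty set is not sufficient: P1 (UnionMember <- Education <- Ability -> Income) has no collider blocking it and no conditioned non-collider, so it is open.
Try {Education}:
  P1: blocked at chain node Education ∈ conditioning set.
  P2: blocked at chain node Education ∈ conditioning set.
  P3: blocked at chain node Education ∈ conditioning set.
  P4: blocked at fork node Education ∈ conditioning set.
  P5: blocked at fork node Education ∈ conditioning set.
  P6: blocked at fork node Education ∈ conditioning set.
  P7: blocked at fork node Education ∈ conditioning set.
{Education} contains no descendant of UnionMember and blocks every backdoor path.
No other singleton works — e.g. {Ability} leaves P6 open — so {Education} is the unique smallest valid adjustment set.

{Education}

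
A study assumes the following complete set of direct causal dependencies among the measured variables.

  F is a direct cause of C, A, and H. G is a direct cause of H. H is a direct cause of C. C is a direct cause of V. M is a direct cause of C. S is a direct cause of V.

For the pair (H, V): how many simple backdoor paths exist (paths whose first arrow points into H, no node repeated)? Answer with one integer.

A backdoor path from H to V is any simple undirected path whose first edge points into H (i.e. leaves H via a parent).
Parents of H: {F, G}.
Enumerating:
  P1: H <- F -> C -> V
That exhausts the simple backdoor paths. Count: 1.

1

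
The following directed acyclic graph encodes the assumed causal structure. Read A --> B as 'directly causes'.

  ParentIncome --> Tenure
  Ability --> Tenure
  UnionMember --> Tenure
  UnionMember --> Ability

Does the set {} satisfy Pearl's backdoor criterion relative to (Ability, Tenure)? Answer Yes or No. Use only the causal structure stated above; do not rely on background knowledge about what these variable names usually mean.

Backdoor paths from Ability to Tenure (paths whose first edge points into Ability):
  P1: Ability <- UnionMember -> Tenure
Condition 1 (no descendant of Ability in the set): holds — descendants of Ability are {Tenure}; none are in {}.
Condition 2 (every backdoor path blocked by {}):
  P1: open — no interior node is in the conditioning set.
{} does not satisfy the backdoor criterion.

No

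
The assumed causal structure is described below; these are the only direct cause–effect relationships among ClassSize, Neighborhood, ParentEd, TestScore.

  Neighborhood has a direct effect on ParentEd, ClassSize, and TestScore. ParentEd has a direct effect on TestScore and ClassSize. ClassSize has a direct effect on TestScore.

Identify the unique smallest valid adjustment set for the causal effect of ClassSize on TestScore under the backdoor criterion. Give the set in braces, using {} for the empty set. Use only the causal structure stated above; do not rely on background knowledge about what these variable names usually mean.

Variables eligible for adjustment (non-descendants of ClassSize, excluding ClassSize and TestScore): {Neighborhood, ParentEd}.
Backdoor paths from ClassSize to TestScore:
  P1: ClassSize <- Neighborhood -> ParentEd -> TestScore
  P2: ClassSize <- Neighborhood -> TestScore
  P3: ClassSize <- ParentEd <- Neighborhood -> TestScore
  P4: ClassSize <- ParentEd -> TestScore
The empty set is not sufficient: P1 (ClassSize <- Neighborhood -> ParentEd -> TestScore) has no collider blocking it and no conditioned non-collider, so it is open.
Try {Neighborhood, ParentEd}:
  P1: blocked at fork node Neighborhood ∈ conditioning set.
  P2: blocked at fork node Neighborhood ∈ conditioning set.
  P3: blocked at chain node ParentEd ∈ conditioning set.
  P4: blocked at fork node ParentEd ∈ conditioning set.
{Neighborhood, ParentEd} contains no descendant of ClassSize and blocks every backdoor path.
Every element of {Neighborhood, ParentEd} is needed (dropping Neighborhood leaves P2 open; dropping ParentEd leaves P4 open), so no proper subset is valid.
Among all size-2 subsets of the eligible variables, only {Neighborhood, ParentEd} blocks every backdoor path, so it is the unique smallest valid adjustment set.

{Neighborhood, ParentEd}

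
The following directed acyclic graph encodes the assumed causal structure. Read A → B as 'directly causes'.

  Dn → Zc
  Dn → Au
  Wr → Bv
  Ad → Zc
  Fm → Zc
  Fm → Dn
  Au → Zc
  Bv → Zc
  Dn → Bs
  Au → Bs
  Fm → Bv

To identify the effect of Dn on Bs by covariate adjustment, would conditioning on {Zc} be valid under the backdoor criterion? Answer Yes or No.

No

Backdoor paths from Dn to Bs (paths whose first edge points into Dn):
  P1: Dn <- Fm -> Bv -> Zc <- Au -> Bs
  P2: Dn <- Fm -> Zc <- Au -> Bs
Condition 1 (no descendant of Dn in the set): FAILS — Zc is a descendant of Dn.
Condition 2 (every backdoor path blocked by {Zc}):
  P1: open — collider(s) Zc are conditioned on (or have a conditioned descendant) and no non-collider on the path is in the set.
  P2: open — collider(s) Zc are conditioned on (or have a conditioned descendant) and no non-collider on the path is in the set.
{Zc} does not satisfy the backdoor criterion.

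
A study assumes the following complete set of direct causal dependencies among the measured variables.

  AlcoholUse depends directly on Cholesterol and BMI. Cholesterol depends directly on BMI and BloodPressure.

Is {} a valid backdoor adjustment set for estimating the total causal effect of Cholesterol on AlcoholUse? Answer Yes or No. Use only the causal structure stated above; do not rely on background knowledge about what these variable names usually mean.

No

Backdoor paths from Cholesterol to AlcoholUse (paths whose first edge points into Cholesterol):
  P1: Cholesterol <- BMI -> AlcoholUse
Condition 1 (no descendant of Cholesterol in the set): holds — descendants of Cholesterol are {AlcoholUse}; none are in {}.
Condition 2 (every backdoor path blocked by {}):
  P1: open — no interior node is in the conditioning set.
{} does not satisfy the backdoor criterion.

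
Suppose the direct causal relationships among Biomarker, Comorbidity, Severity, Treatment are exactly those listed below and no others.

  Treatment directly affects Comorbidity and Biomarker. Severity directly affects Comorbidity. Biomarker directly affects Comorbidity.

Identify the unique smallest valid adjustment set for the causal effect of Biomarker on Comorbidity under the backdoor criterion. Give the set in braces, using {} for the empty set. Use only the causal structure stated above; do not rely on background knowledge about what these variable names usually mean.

{Treatment}

Variables eligible for adjustment (non-descendants of Biomarker, excluding Biomarker and Comorbidity): {Severity, Treatment}.
Backdoor paths from Biomarker to Comorbidity:
  P1: Biomarker <- Treatment -> Comorbidity
The empty set is not sufficient: P1 (Biomarker <- Treatment -> Comorbidity) has no collider blocking it and no conditioned non-collider, so it is open.
Try {Treatment}:
  P1: blocked at fork node Treatment ∈ conditioning set.
{Treatment} contains no descendant of Biomarker and blocks every backdoor path.
No other singleton works — e.g. {Severity} leaves P1 open — so {Treatment} is the unique smallest valid adjustment set.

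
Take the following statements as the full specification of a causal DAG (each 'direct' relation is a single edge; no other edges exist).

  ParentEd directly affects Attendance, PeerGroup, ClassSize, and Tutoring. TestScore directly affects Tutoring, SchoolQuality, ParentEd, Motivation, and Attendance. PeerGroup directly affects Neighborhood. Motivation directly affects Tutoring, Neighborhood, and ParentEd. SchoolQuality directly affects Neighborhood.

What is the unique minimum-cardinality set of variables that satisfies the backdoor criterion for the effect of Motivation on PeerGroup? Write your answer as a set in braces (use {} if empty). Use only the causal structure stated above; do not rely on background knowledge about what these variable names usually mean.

Variables eligible for adjustment (non-descendants of Motivation, excluding Motivation and PeerGroup): {SchoolQuality, TestScore}.
Backdoor paths from Motivation to PeerGroup:
  P1: Motivation <- TestScore -> ParentEd -> PeerGroup
  P2: Motivation <- TestScore -> Attendance <- ParentEd -> PeerGroup
  P3: Motivation <- TestScore -> SchoolQuality -> Neighborhood <- PeerGroup
  P4: Motivation <- TestScore -> Tutoring <- ParentEd -> PeerGroup
The empty set is not sufficient: P1 (Motivation <- TestScore -> ParentEd -> PeerGroup) has no collider blocking it and no conditioned non-collider, so it is open.
Try {TestScore}:
  P1: blocked at fork node TestScore ∈ conditioning set.
  P2: blocked at fork node TestScore ∈ conditioning set.
  P3: blocked at fork node TestScore ∈ conditioning set.
  P4: blocked at fork node TestScore ∈ conditioning set.
{TestScore} contains no descendant of Motivation and blocks every backdoor path.
No other singleton works — e.g. {SchoolQuality} leaves P1 open — so {TestScore} is the unique smallest valid adjustment set.

{TestScore}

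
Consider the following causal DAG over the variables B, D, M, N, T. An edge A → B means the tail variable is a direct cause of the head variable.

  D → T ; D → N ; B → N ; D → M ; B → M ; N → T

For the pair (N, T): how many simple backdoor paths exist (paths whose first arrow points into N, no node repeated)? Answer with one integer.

2

A backdoor path from N to T is any simple undirected path whose first edge points into N (i.e. leaves N via a parent).
Parents of N: {B, D}.
Enumerating:
  P1: N <- D -> T
  P2: N <- B -> M <- D -> T
That exhausts the simple backdoor paths. Count: 2.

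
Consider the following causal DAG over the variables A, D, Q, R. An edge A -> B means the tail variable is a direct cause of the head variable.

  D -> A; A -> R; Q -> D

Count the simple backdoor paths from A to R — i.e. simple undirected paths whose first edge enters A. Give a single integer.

0

A backdoor path from A to R is any simple undirected path whose first edge points into A (i.e. leaves A via a parent).
Parents of A: {D}.
No simple path from any parent of A reaches R without revisiting A, so there are no backdoor paths.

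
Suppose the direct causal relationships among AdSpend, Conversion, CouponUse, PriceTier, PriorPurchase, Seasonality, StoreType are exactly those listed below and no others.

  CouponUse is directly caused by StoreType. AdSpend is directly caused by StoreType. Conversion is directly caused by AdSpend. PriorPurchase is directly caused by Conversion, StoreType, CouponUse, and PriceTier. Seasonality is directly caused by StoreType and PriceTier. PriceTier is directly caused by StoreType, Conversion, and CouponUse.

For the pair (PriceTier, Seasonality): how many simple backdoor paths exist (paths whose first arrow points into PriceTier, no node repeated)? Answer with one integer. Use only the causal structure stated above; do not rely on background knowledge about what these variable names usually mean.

7

A backdoor path from PriceTier to Seasonality is any simple undirected path whose first edge points into PriceTier (i.e. leaves PriceTier via a parent).
Parents of PriceTier: {Conversion, CouponUse, StoreType}.
Enumerating:
  P1: PriceTier <- StoreType -> Seasonality
  P2: PriceTier <- CouponUse <- StoreType -> Seasonality
  P3: PriceTier <- CouponUse -> PriorPurchase <- StoreType -> Seasonality
  P4: PriceTier <- CouponUse -> PriorPurchase <- Conversion <- AdSpend <- StoreType -> Seasonality
  P5: PriceTier <- Conversion <- AdSpend <- StoreType -> Seasonality
  P6: PriceTier <- Conversion -> PriorPurchase <- StoreType -> Seasonality
  P7: PriceTier <- Conversion -> PriorPurchase <- CouponUse <- StoreType -> Seasonality
That exhausts the simple backdoor paths. Count: 7.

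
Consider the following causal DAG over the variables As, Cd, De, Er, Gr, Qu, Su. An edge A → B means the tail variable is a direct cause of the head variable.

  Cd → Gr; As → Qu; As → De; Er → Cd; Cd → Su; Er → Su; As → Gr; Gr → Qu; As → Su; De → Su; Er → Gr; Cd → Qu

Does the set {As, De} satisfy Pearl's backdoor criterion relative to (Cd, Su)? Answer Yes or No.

Backdoor paths from Cd to Su (paths whose first edge points into Cd):
  P1: Cd <- Er -> Su
  P2: Cd <- Er -> Gr <- As -> De -> Su
  P3: Cd <- Er -> Gr <- As -> Su
  P4: Cd <- Er -> Gr -> Qu <- As -> De -> Su
  P5: Cd <- Er -> Gr -> Qu <- As -> Su
Condition 1 (no descendant of Cd in the set): holds — descendants of Cd are {Gr, Qu, Su}; none are in {As, De}.
Condition 2 (every backdoor path blocked by {As, De}):
  P1: open — no interior node is in the conditioning set.
  P2: blocked at collider Gr (neither it nor any descendant is in the conditioning set).
  P3: blocked at collider Gr (neither it nor any descendant is in the conditioning set).
  P4: blocked at collider Qu (neither it nor any descendant is in the conditioning set).
  P5: blocked at collider Qu (neither it nor any descendant is in the conditioning set).
{As, De} does not satisfy the backdoor criterion.

No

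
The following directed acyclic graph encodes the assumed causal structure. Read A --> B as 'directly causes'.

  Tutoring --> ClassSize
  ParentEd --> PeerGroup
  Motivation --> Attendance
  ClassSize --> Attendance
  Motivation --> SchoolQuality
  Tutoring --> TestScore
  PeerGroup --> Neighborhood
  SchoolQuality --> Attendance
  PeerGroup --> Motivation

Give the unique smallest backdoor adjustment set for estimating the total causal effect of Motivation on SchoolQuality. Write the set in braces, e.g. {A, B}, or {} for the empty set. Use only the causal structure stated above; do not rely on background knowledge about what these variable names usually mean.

{}

Variables eligible for adjustment (non-descendants of Motivation, excluding Motivation and SchoolQuality): {ClassSize, Neighborhood, ParentEd, PeerGroup, TestScore, Tutoring}.
Backdoor paths from Motivation to SchoolQuality:
  (none)
With no backdoor paths the empty set already satisfies the criterion, and it is trivially minimal.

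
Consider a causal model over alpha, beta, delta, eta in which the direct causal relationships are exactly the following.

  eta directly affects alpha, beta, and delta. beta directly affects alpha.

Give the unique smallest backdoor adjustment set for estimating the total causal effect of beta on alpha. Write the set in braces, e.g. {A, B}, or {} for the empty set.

{eta}

Variables eligible for adjustment (non-descendants of beta, excluding beta and alpha): {delta, eta}.
Backdoor paths from beta to alpha:
  P1: beta <- eta -> alpha
The empty set is not sufficient: P1 (beta <- eta -> alpha) has no collider blocking it and no conditioned non-collider, so it is open.
Try {eta}:
  P1: blocked at fork node eta ∈ conditioning set.
{eta} contains no descendant of beta and blocks every backdoor path.
No other singleton works — e.g. {delta} leaves P1 open — so {eta} is the unique smallest valid adjustment set.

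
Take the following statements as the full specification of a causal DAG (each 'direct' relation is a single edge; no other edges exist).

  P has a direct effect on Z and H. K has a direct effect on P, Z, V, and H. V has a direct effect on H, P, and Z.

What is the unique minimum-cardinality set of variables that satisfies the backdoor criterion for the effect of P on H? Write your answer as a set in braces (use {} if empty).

{K, V}

Variables eligible for adjustment (non-descendants of P, excluding P and H): {K, V}.
Backdoor paths from P to H:
  P1: P <- K -> V -> H
  P2: P <- K -> H
  P3: P <- K -> Z <- V -> H
  P4: P <- V <- K -> H
  P5: P <- V -> H
  P6: P <- V -> Z <- K -> H
The empty set is not sufficient: P1 (P <- K -> V -> H) has no collider blocking it and no conditioned non-collider, so it is open.
Try {K, V}:
  P1: blocked at fork node K ∈ conditioning set.
  P2: blocked at fork node K ∈ conditioning set.
  P3: blocked at fork node K ∈ conditioning set.
  P4: blocked at chain node V ∈ conditioning set.
  P5: blocked at fork node V ∈ conditioning set.
  P6: blocked at fork node V ∈ conditioning set.
{K, V} contains no descendant of P and blocks every backdoor path.
Every element of {K, V} is needed (dropping K leaves P2 open; dropping V leaves P5 open), so no proper subset is valid.
Among all size-2 subsets of the eligible variables, only {K, V} blocks every backdoor path, so it is the unique smallest valid adjustment set.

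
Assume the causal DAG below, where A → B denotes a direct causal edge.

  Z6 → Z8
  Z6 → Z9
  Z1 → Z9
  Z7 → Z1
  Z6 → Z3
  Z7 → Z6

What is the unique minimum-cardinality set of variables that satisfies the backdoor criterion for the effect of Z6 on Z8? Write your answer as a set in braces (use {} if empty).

Variables eligible for adjustment (non-descendants of Z6, excluding Z6 and Z8): {Z1, Z7}.
Backdoor paths from Z6 to Z8:
  (none)
With no backdoor paths the empty set already satisfies the criterion, and it is trivially minimal.

{}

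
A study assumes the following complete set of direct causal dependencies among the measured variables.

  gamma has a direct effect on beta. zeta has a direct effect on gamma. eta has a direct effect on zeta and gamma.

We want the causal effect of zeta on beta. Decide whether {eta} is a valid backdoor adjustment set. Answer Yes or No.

Yes

Backdoor paths from zeta to beta (paths whose first edge points into zeta):
  P1: zeta <- eta -> gamma -> beta
Condition 1 (no descendant of zeta in the set): holds — descendants of zeta are {beta, gamma}; none are in {eta}.
Condition 2 (every backdoor path blocked by {eta}):
  P1: blocked at fork node eta ∈ conditioning set.
{eta} satisfies the backdoor criterion.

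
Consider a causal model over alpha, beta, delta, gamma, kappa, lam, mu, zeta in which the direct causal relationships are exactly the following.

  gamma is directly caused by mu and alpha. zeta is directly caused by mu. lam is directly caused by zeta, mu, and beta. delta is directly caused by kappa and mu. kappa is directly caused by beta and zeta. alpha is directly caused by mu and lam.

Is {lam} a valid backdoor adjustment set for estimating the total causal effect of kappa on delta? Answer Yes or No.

No

Backdoor paths from kappa to delta (paths whose first edge points into kappa):
  P1: kappa <- beta -> lam <- mu -> delta
  P2: kappa <- beta -> lam <- zeta <- mu -> delta
  P3: kappa <- beta -> lam -> alpha <- mu -> delta
  P4: kappa <- beta -> lam -> alpha -> gamma <- mu -> delta
  P5: kappa <- zeta <- mu -> delta
  P6: kappa <- zeta -> lam <- mu -> delta
  P7: kappa <- zeta -> lam -> alpha <- mu -> delta
  P8: kappa <- zeta -> lam -> alpha -> gamma <- mu -> delta
Condition 1 (no descendant of kappa in the set): holds — descendants of kappa are {delta}; none are in {lam}.
Condition 2 (every backdoor path blocked by {lam}):
  P1: open — collider(s) lam are conditioned on (or have a conditioned descendant) and no non-collider on the path is in the set.
  P2: open — collider(s) lam are conditioned on (or have a conditioned descendant) and no non-collider on the path is in the set.
  P3: blocked at chain node lam ∈ conditioning set.
  P4: blocked at chain node lam ∈ conditioning set.
  P5: open — no interior node is in the conditioning set.
  P6: open — collider(s) lam are conditioned on (or have a conditioned descendant) and no non-collider on the path is in the set.
  P7: blocked at chain node lam ∈ conditioning set.
  P8: blocked at chain node lam ∈ conditioning set.
{lam} does not satisfy the backdoor criterion.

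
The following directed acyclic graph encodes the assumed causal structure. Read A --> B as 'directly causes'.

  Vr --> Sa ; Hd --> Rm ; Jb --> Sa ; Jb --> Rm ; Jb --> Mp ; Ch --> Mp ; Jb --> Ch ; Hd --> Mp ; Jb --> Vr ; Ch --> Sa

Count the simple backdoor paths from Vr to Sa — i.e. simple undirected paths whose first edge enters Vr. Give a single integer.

A backdoor path from Vr to Sa is any simple undirected path whose first edge points into Vr (i.e. leaves Vr via a parent).
Parents of Vr: {Jb}.
Enumerating:
  P1: Vr <- Jb -> Ch -> Sa
  P2: Vr <- Jb -> Mp <- Ch -> Sa
  P3: Vr <- Jb -> Rm <- Hd -> Mp <- Ch -> Sa
  P4: Vr <- Jb -> Sa
That exhausts the simple backdoor paths. Count: 4.

4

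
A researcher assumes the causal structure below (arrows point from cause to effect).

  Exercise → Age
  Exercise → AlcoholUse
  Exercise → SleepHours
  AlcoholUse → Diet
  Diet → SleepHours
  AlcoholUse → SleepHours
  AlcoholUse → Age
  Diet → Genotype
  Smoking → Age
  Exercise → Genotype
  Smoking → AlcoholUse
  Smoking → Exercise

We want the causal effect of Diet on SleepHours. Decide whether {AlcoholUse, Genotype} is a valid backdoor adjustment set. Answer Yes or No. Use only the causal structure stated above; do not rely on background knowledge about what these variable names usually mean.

Backdoor paths from Diet to SleepHours (paths whose first edge points into Diet):
  P1: Diet <- AlcoholUse <- Smoking -> Exercise -> SleepHours
  P2: Diet <- AlcoholUse <- Smoking -> Age <- Exercise -> SleepHours
  P3: Diet <- AlcoholUse <- Exercise -> SleepHours
  P4: Diet <- AlcoholUse -> Age <- Smoking -> Exercise -> SleepHours
  P5: Diet <- AlcoholUse -> Age <- Exercise -> SleepHours
  P6: Diet <- AlcoholUse -> SleepHours
Condition 1 (no descendant of Diet in the set): FAILS — Genotype is a descendant of Diet.
Condition 2 (every backdoor path blocked by {AlcoholUse, Genotype}):
  P1: blocked at chain node AlcoholUse ∈ conditioning set.
  P2: blocked at chain node AlcoholUse ∈ conditioning set.
  P3: blocked at chain node AlcoholUse ∈ conditioning set.
  P4: blocked at fork node AlcoholUse ∈ conditioning set.
  P5: blocked at fork node AlcoholUse ∈ conditioning set.
  P6: blocked at fork node AlcoholUse ∈ conditioning set.
{AlcoholUse, Genotype} does not satisfy the backdoor criterion.

No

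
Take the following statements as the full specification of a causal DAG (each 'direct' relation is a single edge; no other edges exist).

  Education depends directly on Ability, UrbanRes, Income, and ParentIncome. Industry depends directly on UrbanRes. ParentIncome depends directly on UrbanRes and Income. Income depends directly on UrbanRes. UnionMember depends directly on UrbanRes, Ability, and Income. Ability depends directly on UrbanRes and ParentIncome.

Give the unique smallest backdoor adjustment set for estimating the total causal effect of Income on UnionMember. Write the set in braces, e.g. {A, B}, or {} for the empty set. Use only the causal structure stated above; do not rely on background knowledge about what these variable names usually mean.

{UrbanRes}

Variables eligible for adjustment (non-descendants of Income, excluding Income and UnionMember): {Industry, UrbanRes}.
Backdoor paths from Income to UnionMember:
  P1: Income <- UrbanRes -> ParentIncome -> Ability -> UnionMember
  P2: Income <- UrbanRes -> ParentIncome -> Education <- Ability -> UnionMember
  P3: Income <- UrbanRes -> Ability -> UnionMember
  P4: Income <- UrbanRes -> Education <- ParentIncome -> Ability -> UnionMember
  P5: Income <- UrbanRes -> Education <- Ability -> UnionMember
  P6: Income <- UrbanRes -> UnionMember
The empty set is not sufficient: P1 (Income <- UrbanRes -> ParentIncome -> Ability -> UnionMember) has no collider blocking it and no conditioned non-collider, so it is open.
Try {UrbanRes}:
  P1: blocked at fork node UrbanRes ∈ conditioning set.
  P2: blocked at fork node UrbanRes ∈ conditioning set.
  P3: blocked at fork node UrbanRes ∈ conditioning set.
  P4: blocked at fork node UrbanRes ∈ conditioning set.
  P5: blocked at fork node UrbanRes ∈ conditioning set.
  P6: blocked at fork node UrbanRes ∈ conditioning set.
{UrbanRes} contains no descendant of Income and blocks every backdoor path.
No other singleton works — e.g. {Industry} leaves P1 open — so {UrbanRes} is the unique smallest valid adjustment set.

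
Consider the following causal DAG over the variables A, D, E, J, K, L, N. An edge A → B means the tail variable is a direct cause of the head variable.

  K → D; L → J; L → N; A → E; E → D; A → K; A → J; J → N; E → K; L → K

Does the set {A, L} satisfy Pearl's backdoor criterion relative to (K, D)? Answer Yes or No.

No

Backdoor paths from K to D (paths whose first edge points into K):
  P1: K <- L -> J <- A -> E -> D
  P2: K <- L -> N <- J <- A -> E -> D
  P3: K <- A -> E -> D
  P4: K <- E -> D
Condition 1 (no descendant of K in the set): holds — descendants of K are {D}; none are in {A, L}.
Condition 2 (every backdoor path blocked by {A, L}):
  P1: blocked at fork node L ∈ conditioning set.
  P2: blocked at fork node L ∈ conditioning set.
  P3: blocked at fork node A ∈ conditioning set.
  P4: open — no interior node is in the conditioning set.
{A, L} does not satisfy the backdoor criterion.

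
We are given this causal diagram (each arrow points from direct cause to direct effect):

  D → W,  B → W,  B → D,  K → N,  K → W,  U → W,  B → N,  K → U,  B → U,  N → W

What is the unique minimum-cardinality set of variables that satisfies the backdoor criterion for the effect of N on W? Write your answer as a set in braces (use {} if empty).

Variables eligible for adjustment (non-descendants of N, excluding N and W): {B, D, K, U}.
Backdoor paths from N to W:
  P1: N <- B -> U <- K -> W
  P2: N <- B -> U -> W
  P3: N <- B -> D -> W
  P4: N <- B -> W
  P5: N <- K -> U <- B -> D -> W
  P6: N <- K -> U <- B -> W
  P7: N <- K -> U -> W
  P8: N <- K -> W
The empty set is not sufficient: P2 (N <- B -> U -> W) has no collider blocking it and no conditioned non-collider, so it is open.
Try {B, K}:
  P1: blocked at fork node B ∈ conditioning set.
  P2: blocked at fork node B ∈ conditioning set.
  P3: blocked at fork node B ∈ conditioning set.
  P4: blocked at fork node B ∈ conditioning set.
  P5: blocked at fork node K ∈ conditioning set.
  P6: blocked at fork node K ∈ conditioning set.
  P7: blocked at fork node K ∈ conditioning set.
  P8: blocked at fork node K ∈ conditioning set.
{B, K} contains no descendant of N and blocks every backdoor path.
Every element of {B, K} is needed (dropping B leaves P2 open; dropping K leaves P7 open), so no proper subset is valid.
Among all size-2 subsets of the eligible variables, only {B, K} blocks every backdoor path, so it is the unique smallest valid adjustment set.

{B, K}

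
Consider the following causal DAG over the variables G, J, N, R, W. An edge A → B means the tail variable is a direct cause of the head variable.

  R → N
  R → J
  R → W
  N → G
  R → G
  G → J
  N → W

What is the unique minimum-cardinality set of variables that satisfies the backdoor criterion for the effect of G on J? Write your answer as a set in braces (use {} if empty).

{R}

Variables eligible for adjustment (non-descendants of G, excluding G and J): {N, R, W}.
Backdoor paths from G to J:
  P1: G <- R -> J
  P2: G <- N <- R -> J
  P3: G <- N -> W <- R -> J
The empty set is not sufficient: P1 (G <- R -> J) has no collider blocking it and no conditioned non-collider, so it is open.
Try {R}:
  P1: blocked at fork node R ∈ conditioning set.
  P2: blocked at fork node R ∈ conditioning set.
  P3: blocked at collider W (neither it nor any descendant is in the conditioning set).
{R} contains no descendant of G and blocks every backdoor path.
No other singleton works — e.g. {N} leaves P1 open — so {R} is the unique smallest valid adjustment set.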